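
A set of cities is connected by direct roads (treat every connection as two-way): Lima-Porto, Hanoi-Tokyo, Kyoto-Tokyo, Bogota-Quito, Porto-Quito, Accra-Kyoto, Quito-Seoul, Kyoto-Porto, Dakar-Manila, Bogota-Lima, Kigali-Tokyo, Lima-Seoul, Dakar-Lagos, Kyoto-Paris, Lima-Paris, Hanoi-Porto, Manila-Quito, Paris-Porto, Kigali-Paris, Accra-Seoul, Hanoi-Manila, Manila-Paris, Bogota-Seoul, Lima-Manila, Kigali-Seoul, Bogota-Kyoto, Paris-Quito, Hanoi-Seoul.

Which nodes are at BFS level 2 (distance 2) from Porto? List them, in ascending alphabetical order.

Accra, Bogota, Kigali, Manila, Seoul, Tokyo

Level 0: Porto
Level 1: Hanoi, Kyoto, Lima, Paris, Quito
Level 2: Accra, Bogota, Kigali, Manila, Seoul, Tokyo
Level 3: Dakar
Level 4: Lagos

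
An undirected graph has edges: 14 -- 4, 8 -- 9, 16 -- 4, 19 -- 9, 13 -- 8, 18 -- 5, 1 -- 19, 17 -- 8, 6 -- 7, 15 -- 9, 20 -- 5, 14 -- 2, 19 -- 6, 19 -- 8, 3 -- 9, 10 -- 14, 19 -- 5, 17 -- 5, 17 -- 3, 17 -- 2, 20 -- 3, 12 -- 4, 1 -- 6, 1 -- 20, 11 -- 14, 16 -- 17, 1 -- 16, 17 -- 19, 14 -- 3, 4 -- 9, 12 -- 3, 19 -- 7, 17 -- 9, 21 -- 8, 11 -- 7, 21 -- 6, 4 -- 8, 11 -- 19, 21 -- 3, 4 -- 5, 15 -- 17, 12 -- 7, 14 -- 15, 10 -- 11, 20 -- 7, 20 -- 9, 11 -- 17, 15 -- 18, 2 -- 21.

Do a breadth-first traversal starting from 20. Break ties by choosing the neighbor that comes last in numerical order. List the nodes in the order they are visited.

Visit 20; enqueue 9, 7, 5, 3, 1 → queue [9, 7, 5, 3, 1]
Visit 9; enqueue 19, 17, 15, 8, 4 → queue [7, 5, 3, 1, 19, 17, 15, 8, 4]
Visit 7; enqueue 12, 11, 6 → queue [5, 3, 1, 19, 17, 15, 8, 4, 12, 11, 6]
Visit 5; enqueue 18 → queue [3, 1, 19, 17, 15, 8, 4, 12, 11, 6, 18]
Visit 3; enqueue 21, 14 → queue [1, 19, 17, 15, 8, 4, 12, 11, 6, 18, 21, 14]
Visit 1; enqueue 16 → queue [19, 17, 15, 8, 4, 12, 11, 6, 18, 21, 14, 16]
Visit 19 → queue [17, 15, 8, 4, 12, 11, 6, 18, 21, 14, 16]
Visit 17; enqueue 2 → queue [15, 8, 4, 12, 11, 6, 18, 21, 14, 16, 2]
Visit 15 → queue [8, 4, 12, 11, 6, 18, 21, 14, 16, 2]
Visit 8; enqueue 13 → queue [4, 12, 11, 6, 18, 21, 14, 16, 2, 13]
Visit 4 → queue [12, 11, 6, 18, 21, 14, 16, 2, 13]
Visit 12 → queue [11, 6, 18, 21, 14, 16, 2, 13]
Visit 11; enqueue 10 → queue [6, 18, 21, 14, 16, 2, 13, 10]
Visit 6 → queue [18, 21, 14, 16, 2, 13, 10]
Visit 18 → queue [21, 14, 16, 2, 13, 10]
Visit 21 → queue [14, 16, 2, 13, 10]
Visit 14 → queue [16, 2, 13, 10]
Visit 16 → queue [2, 13, 10]
Visit 2 → queue [13, 10]
Visit 13 → queue [10]
Visit 10 → queue []

20, 9, 7, 5, 3, 1, 19, 17, 15, 8, 4, 12, 11, 6, 18, 21, 14, 16, 2, 13, 10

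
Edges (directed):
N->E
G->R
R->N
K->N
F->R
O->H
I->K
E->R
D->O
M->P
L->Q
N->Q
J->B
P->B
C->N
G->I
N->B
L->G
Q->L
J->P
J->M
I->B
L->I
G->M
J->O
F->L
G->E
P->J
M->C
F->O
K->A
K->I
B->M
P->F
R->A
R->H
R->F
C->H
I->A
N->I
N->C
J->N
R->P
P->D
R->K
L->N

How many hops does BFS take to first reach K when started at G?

Level 0: G
Level 1: E, I, M, R
Level 2: A, B, C, F, H, K, N, P
Level 3: D, J, L, O, Q
K first appears at level 2.

2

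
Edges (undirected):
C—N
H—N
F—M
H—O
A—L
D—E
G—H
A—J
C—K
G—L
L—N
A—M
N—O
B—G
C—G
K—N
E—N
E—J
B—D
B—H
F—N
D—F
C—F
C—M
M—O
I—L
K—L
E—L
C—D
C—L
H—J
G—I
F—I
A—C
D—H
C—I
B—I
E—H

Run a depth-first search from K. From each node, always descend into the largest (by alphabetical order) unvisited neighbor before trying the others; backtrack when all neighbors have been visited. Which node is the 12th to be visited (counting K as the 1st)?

Visit K
K → N
N → O
O → M
M → F
F → I
I → L
L → G
G → H
H → J
J → E
E → D
D → C
C → A
D → B

Visit order: K, N, O, M, F, I, L, G, H, J, E, D, C, A, B

D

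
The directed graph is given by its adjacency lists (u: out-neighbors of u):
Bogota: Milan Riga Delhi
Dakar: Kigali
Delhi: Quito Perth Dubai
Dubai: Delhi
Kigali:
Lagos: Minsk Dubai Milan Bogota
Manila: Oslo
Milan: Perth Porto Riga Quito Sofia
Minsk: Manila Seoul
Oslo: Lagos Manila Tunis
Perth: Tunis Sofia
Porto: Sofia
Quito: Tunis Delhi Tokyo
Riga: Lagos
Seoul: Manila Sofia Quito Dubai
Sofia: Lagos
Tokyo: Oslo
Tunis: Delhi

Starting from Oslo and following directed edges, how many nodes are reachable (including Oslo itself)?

16

BFS from Oslo visits: Oslo, Lagos, Manila, Tunis, Minsk, Dubai, Milan, Bogota, Delhi, Seoul, Perth, Porto, Riga, Quito, Sofia, Tokyo
Reachable nodes: 16 of 18 total.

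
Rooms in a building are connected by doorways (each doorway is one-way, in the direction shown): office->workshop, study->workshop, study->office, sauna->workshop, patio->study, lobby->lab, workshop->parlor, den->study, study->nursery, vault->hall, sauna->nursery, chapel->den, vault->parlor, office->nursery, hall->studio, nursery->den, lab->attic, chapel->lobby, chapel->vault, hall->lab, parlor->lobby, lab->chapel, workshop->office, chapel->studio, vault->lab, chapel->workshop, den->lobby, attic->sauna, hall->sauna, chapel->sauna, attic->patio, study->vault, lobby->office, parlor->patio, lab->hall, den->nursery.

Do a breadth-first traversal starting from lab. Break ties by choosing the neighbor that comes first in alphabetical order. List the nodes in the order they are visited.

Visit lab; enqueue attic, chapel, hall → queue [attic, chapel, hall]
Visit attic; enqueue patio, sauna → queue [chapel, hall, patio, sauna]
Visit chapel; enqueue den, lobby, studio, vault, workshop → queue [hall, patio, sauna, den, lobby, studio, vault, workshop]
Visit hall → queue [patio, sauna, den, lobby, studio, vault, workshop]
Visit patio; enqueue study → queue [sauna, den, lobby, studio, vault, workshop, study]
Visit sauna; enqueue nursery → queue [den, lobby, studio, vault, workshop, study, nursery]
Visit den → queue [lobby, studio, vault, workshop, study, nursery]
Visit lobby; enqueue office → queue [studio, vault, workshop, study, nursery, office]
Visit studio → queue [vault, workshop, study, nursery, office]
Visit vault; enqueue parlor → queue [workshop, study, nursery, office, parlor]
Visit workshop → queue [study, nursery, office, parlor]
Visit study → queue [nursery, office, parlor]
Visit nursery → queue [office, parlor]
Visit office → queue [parlor]
Visit parlor → queue []

lab attic chapel hall patio sauna den lobby studio vault workshop study nursery office parlor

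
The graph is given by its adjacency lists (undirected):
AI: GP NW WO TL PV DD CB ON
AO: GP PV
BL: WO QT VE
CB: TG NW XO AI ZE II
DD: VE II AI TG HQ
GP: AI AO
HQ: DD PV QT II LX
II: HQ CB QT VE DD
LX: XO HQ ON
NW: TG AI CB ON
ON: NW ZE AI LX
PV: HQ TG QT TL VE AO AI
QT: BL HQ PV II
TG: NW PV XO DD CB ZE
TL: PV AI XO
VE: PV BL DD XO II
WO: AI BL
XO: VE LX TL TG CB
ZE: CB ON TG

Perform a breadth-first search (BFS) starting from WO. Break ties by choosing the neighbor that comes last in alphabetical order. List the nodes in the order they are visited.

Visit WO; enqueue BL, AI → queue [BL, AI]
Visit BL; enqueue VE, QT → queue [AI, VE, QT]
Visit AI; enqueue TL, PV, ON, NW, GP, DD, CB → queue [VE, QT, TL, PV, ON, NW, GP, DD, CB]
Visit VE; enqueue XO, II → queue [QT, TL, PV, ON, NW, GP, DD, CB, XO, II]
Visit QT; enqueue HQ → queue [TL, PV, ON, NW, GP, DD, CB, XO, II, HQ]
Visit TL → queue [PV, ON, NW, GP, DD, CB, XO, II, HQ]
Visit PV; enqueue TG, AO → queue [ON, NW, GP, DD, CB, XO, II, HQ, TG, AO]
Visit ON; enqueue ZE, LX → queue [NW, GP, DD, CB, XO, II, HQ, TG, AO, ZE, LX]
Visit NW → queue [GP, DD, CB, XO, II, HQ, TG, AO, ZE, LX]
Visit GP → queue [DD, CB, XO, II, HQ, TG, AO, ZE, LX]
Visit DD → queue [CB, XO, II, HQ, TG, AO, ZE, LX]
Visit CB → queue [XO, II, HQ, TG, AO, ZE, LX]
Visit XO → queue [II, HQ, TG, AO, ZE, LX]
Visit II → queue [HQ, TG, AO, ZE, LX]
Visit HQ → queue [TG, AO, ZE, LX]
Visit TG → queue [AO, ZE, LX]
Visit AO → queue [ZE, LX]
Visit ZE → queue [LX]
Visit LX → queue []

WO → BL → AI → VE → QT → TL → PV → ON → NW → GP → DD → CB → XO → II → HQ → TG → AO → ZE → LX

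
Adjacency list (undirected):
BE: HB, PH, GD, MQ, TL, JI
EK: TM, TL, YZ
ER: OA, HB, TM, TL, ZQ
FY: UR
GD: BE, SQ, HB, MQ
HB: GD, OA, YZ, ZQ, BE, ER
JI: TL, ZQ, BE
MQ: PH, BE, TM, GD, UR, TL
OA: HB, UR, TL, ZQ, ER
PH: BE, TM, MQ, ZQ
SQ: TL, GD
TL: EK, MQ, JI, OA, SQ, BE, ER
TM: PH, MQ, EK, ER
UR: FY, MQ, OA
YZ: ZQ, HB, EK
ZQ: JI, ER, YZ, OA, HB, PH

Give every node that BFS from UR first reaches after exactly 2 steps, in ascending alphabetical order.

BE, ER, GD, HB, PH, TL, TM, ZQ

Level 0: UR
Level 1: FY, MQ, OA
Level 2: BE, ER, GD, HB, PH, TL, TM, ZQ
Level 3: EK, JI, SQ, YZ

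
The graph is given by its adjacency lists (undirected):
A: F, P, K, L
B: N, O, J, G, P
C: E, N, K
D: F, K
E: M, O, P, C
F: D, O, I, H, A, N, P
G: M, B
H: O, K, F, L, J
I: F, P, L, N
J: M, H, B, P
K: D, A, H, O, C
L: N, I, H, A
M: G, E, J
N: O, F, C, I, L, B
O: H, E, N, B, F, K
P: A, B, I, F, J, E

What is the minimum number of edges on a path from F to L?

Level 0: F
Level 1: A, D, H, I, N, O, P
Level 2: B, C, E, J, K, L
Level 3: G, M
L first appears at level 2.

2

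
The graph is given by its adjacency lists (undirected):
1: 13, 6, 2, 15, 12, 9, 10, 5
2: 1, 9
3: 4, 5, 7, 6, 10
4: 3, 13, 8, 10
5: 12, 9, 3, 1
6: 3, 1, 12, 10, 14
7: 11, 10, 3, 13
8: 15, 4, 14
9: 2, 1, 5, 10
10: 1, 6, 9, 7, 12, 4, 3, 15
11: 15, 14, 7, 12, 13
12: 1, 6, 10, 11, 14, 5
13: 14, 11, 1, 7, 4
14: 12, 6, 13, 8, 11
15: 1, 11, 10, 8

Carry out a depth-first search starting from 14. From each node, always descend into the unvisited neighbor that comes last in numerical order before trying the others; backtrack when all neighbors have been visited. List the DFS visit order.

Visit 14
14 → 13
13 → 11
11 → 15
15 → 10
10 → 12
12 → 6
6 → 3
3 → 7
3 → 5
5 → 9
9 → 2
2 → 1
3 → 4
4 → 8

14, 13, 11, 15, 10, 12, 6, 3, 7, 5, 9, 2, 1, 4, 8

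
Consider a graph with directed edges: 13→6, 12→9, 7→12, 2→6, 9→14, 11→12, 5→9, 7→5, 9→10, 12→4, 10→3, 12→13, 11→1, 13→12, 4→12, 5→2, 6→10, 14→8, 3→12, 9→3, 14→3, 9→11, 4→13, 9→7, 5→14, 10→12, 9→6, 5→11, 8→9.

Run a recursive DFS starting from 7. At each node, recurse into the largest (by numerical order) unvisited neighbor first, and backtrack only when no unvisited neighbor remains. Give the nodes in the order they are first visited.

7 -> 12 -> 13 -> 6 -> 10 -> 3 -> 9 -> 14 -> 8 -> 11 -> 1 -> 4 -> 5 -> 2

Visit 7
7 → 12
12 → 13
13 → 6
6 → 10
10 → 3
12 → 9
9 → 14
14 → 8
9 → 11
11 → 1
12 → 4
7 → 5
5 → 2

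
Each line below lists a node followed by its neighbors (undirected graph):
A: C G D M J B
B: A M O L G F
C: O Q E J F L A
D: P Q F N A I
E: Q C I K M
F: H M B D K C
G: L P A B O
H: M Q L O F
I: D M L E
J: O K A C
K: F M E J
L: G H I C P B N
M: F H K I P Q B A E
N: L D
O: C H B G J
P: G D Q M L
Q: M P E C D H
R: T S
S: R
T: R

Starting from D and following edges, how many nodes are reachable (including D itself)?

BFS from D visits: D, P, Q, F, N, A, I, G, M, L, E, C, H, B, K, J, O
Reachable nodes: 17 of 20 total.

17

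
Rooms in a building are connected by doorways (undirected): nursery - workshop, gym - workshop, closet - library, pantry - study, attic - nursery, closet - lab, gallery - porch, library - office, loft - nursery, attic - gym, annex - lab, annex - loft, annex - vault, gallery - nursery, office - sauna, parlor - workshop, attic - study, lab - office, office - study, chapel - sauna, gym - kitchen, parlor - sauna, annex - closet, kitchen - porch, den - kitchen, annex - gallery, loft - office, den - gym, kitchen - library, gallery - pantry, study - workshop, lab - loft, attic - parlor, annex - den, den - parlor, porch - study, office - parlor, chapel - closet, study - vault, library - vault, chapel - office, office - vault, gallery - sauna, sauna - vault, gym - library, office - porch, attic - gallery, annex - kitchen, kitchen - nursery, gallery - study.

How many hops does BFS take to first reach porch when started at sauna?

Level 0: sauna
Level 1: chapel, gallery, office, parlor, vault
Level 2: annex, attic, closet, den, lab, library, loft, nursery, pantry, porch, study, workshop
Level 3: gym, kitchen
porch first appears at level 2.

2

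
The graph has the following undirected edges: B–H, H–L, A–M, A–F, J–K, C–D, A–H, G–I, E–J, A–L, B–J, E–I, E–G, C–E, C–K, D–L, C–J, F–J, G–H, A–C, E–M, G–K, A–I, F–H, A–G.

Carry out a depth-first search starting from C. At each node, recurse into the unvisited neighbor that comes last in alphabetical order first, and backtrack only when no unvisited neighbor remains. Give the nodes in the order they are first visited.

Visit C
C → K
K → J
J → F
F → H
H → L
L → D
L → A
A → M
M → E
E → I
I → G
H → B

C K J F H L D A M E I G B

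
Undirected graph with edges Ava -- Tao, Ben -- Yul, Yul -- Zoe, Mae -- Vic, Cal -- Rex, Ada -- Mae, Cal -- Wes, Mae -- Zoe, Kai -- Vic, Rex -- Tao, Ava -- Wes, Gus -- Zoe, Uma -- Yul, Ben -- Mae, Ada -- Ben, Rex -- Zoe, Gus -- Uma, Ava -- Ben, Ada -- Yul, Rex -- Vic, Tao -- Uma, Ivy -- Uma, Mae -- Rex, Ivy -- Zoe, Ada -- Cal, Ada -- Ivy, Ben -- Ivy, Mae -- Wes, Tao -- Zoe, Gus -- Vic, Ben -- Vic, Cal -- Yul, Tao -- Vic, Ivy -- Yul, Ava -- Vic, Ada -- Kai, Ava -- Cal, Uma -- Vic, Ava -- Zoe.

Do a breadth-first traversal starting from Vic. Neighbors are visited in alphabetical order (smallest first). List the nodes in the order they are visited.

Visit Vic; enqueue Ava, Ben, Gus, Kai, Mae, Rex, Tao, Uma → queue [Ava, Ben, Gus, Kai, Mae, Rex, Tao, Uma]
Visit Ava; enqueue Cal, Wes, Zoe → queue [Ben, Gus, Kai, Mae, Rex, Tao, Uma, Cal, Wes, Zoe]
Visit Ben; enqueue Ada, Ivy, Yul → queue [Gus, Kai, Mae, Rex, Tao, Uma, Cal, Wes, Zoe, Ada, Ivy, Yul]
Visit Gus → queue [Kai, Mae, Rex, Tao, Uma, Cal, Wes, Zoe, Ada, Ivy, Yul]
Visit Kai → queue [Mae, Rex, Tao, Uma, Cal, Wes, Zoe, Ada, Ivy, Yul]
Visit Mae → queue [Rex, Tao, Uma, Cal, Wes, Zoe, Ada, Ivy, Yul]
Visit Rex → queue [Tao, Uma, Cal, Wes, Zoe, Ada, Ivy, Yul]
Visit Tao → queue [Uma, Cal, Wes, Zoe, Ada, Ivy, Yul]
Visit Uma → queue [Cal, Wes, Zoe, Ada, Ivy, Yul]
Visit Cal → queue [Wes, Zoe, Ada, Ivy, Yul]
Visit Wes → queue [Zoe, Ada, Ivy, Yul]
Visit Zoe → queue [Ada, Ivy, Yul]
Visit Ada → queue [Ivy, Yul]
Visit Ivy → queue [Yul]
Visit Yul → queue []

Vic, Ava, Ben, Gus, Kai, Mae, Rex, Tao, Uma, Cal, Wes, Zoe, Ada, Ivy, Yul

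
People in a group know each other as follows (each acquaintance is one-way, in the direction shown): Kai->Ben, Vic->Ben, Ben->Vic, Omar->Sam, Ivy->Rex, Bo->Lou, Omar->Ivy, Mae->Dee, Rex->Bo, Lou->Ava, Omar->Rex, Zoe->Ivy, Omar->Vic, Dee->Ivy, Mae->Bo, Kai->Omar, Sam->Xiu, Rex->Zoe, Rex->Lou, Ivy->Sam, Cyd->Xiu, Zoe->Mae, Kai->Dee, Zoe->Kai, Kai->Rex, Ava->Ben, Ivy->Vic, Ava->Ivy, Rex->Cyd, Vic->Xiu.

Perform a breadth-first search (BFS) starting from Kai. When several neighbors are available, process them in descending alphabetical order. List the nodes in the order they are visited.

Visit Kai; enqueue Rex, Omar, Dee, Ben → queue [Rex, Omar, Dee, Ben]
Visit Rex; enqueue Zoe, Lou, Cyd, Bo → queue [Omar, Dee, Ben, Zoe, Lou, Cyd, Bo]
Visit Omar; enqueue Vic, Sam, Ivy → queue [Dee, Ben, Zoe, Lou, Cyd, Bo, Vic, Sam, Ivy]
Visit Dee → queue [Ben, Zoe, Lou, Cyd, Bo, Vic, Sam, Ivy]
Visit Ben → queue [Zoe, Lou, Cyd, Bo, Vic, Sam, Ivy]
Visit Zoe; enqueue Mae → queue [Lou, Cyd, Bo, Vic, Sam, Ivy, Mae]
Visit Lou; enqueue Ava → queue [Cyd, Bo, Vic, Sam, Ivy, Mae, Ava]
Visit Cyd; enqueue Xiu → queue [Bo, Vic, Sam, Ivy, Mae, Ava, Xiu]
Visit Bo → queue [Vic, Sam, Ivy, Mae, Ava, Xiu]
Visit Vic → queue [Sam, Ivy, Mae, Ava, Xiu]
Visit Sam → queue [Ivy, Mae, Ava, Xiu]
Visit Ivy → queue [Mae, Ava, Xiu]
Visit Mae → queue [Ava, Xiu]
Visit Ava → queue [Xiu]
Visit Xiu → queue []

Kai, Rex, Omar, Dee, Ben, Zoe, Lou, Cyd, Bo, Vic, Sam, Ivy, Mae, Ava, Xiu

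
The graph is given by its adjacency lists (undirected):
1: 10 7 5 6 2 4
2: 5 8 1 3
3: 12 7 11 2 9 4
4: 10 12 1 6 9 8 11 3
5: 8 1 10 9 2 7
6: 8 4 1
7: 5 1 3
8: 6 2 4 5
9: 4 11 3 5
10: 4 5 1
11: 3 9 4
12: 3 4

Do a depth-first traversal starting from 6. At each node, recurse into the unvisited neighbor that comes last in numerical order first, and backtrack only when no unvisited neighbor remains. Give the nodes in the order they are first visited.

6, 8, 5, 10, 4, 12, 3, 11, 9, 7, 1, 2

Visit 6
6 → 8
8 → 5
5 → 10
10 → 4
4 → 12
12 → 3
3 → 11
11 → 9
3 → 7
7 → 1
1 → 2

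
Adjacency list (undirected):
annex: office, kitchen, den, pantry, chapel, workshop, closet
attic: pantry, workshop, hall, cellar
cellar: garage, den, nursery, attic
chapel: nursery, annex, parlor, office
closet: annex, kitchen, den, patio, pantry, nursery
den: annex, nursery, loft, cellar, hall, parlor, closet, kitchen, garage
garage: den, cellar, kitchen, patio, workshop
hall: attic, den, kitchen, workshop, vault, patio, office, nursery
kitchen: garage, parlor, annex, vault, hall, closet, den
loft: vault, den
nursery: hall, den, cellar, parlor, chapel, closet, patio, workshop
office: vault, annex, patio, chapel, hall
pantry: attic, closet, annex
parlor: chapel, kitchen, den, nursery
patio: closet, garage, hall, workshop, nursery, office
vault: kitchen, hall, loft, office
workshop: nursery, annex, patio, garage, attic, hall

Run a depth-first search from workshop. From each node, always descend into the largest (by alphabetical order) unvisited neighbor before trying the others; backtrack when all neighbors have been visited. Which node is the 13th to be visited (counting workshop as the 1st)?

Visit workshop
workshop → patio
patio → office
office → vault
vault → loft
loft → den
den → parlor
parlor → nursery
nursery → hall
hall → kitchen
kitchen → garage
garage → cellar
cellar → attic
attic → pantry
pantry → closet
closet → annex
annex → chapel

Visit order: workshop, patio, office, vault, loft, den, parlor, nursery, hall, kitchen, garage, cellar, attic, pantry, closet, annex, chapel

attic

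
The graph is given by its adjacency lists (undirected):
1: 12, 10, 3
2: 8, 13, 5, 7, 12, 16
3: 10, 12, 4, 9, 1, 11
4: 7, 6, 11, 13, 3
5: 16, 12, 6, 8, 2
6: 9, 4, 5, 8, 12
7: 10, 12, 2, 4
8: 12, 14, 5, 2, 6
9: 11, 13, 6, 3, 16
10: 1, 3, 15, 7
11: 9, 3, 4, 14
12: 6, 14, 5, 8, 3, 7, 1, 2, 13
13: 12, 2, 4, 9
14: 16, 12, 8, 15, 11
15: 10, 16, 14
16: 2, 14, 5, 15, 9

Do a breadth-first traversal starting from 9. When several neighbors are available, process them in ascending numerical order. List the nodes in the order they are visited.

9 3 6 11 13 16 1 4 10 12 5 8 14 2 15 7

Visit 9; enqueue 3, 6, 11, 13, 16 → queue [3, 6, 11, 13, 16]
Visit 3; enqueue 1, 4, 10, 12 → queue [6, 11, 13, 16, 1, 4, 10, 12]
Visit 6; enqueue 5, 8 → queue [11, 13, 16, 1, 4, 10, 12, 5, 8]
Visit 11; enqueue 14 → queue [13, 16, 1, 4, 10, 12, 5, 8, 14]
Visit 13; enqueue 2 → queue [16, 1, 4, 10, 12, 5, 8, 14, 2]
Visit 16; enqueue 15 → queue [1, 4, 10, 12, 5, 8, 14, 2, 15]
Visit 1 → queue [4, 10, 12, 5, 8, 14, 2, 15]
Visit 4; enqueue 7 → queue [10, 12, 5, 8, 14, 2, 15, 7]
Visit 10 → queue [12, 5, 8, 14, 2, 15, 7]
Visit 12 → queue [5, 8, 14, 2, 15, 7]
Visit 5 → queue [8, 14, 2, 15, 7]
Visit 8 → queue [14, 2, 15, 7]
Visit 14 → queue [2, 15, 7]
Visit 2 → queue [15, 7]
Visit 15 → queue [7]
Visit 7 → queue []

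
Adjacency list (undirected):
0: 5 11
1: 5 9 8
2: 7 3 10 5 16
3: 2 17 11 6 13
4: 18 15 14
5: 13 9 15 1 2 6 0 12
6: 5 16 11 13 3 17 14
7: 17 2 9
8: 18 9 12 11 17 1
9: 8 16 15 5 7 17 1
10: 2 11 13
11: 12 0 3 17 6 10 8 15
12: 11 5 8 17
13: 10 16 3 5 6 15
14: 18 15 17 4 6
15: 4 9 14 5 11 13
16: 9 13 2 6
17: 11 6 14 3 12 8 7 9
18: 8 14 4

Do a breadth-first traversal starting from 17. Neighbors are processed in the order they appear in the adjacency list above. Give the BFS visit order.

17 11 6 14 3 12 8 7 9 0 10 15 5 16 13 18 4 2 1

Visit 17; enqueue 11, 6, 14, 3, 12, 8, 7, 9 → queue [11, 6, 14, 3, 12, 8, 7, 9]
Visit 11; enqueue 0, 10, 15 → queue [6, 14, 3, 12, 8, 7, 9, 0, 10, 15]
Visit 6; enqueue 5, 16, 13 → queue [14, 3, 12, 8, 7, 9, 0, 10, 15, 5, 16, 13]
Visit 14; enqueue 18, 4 → queue [3, 12, 8, 7, 9, 0, 10, 15, 5, 16, 13, 18, 4]
Visit 3; enqueue 2 → queue [12, 8, 7, 9, 0, 10, 15, 5, 16, 13, 18, 4, 2]
Visit 12 → queue [8, 7, 9, 0, 10, 15, 5, 16, 13, 18, 4, 2]
Visit 8; enqueue 1 → queue [7, 9, 0, 10, 15, 5, 16, 13, 18, 4, 2, 1]
Visit 7 → queue [9, 0, 10, 15, 5, 16, 13, 18, 4, 2, 1]
Visit 9 → queue [0, 10, 15, 5, 16, 13, 18, 4, 2, 1]
Visit 0 → queue [10, 15, 5, 16, 13, 18, 4, 2, 1]
Visit 10 → queue [15, 5, 16, 13, 18, 4, 2, 1]
Visit 15 → queue [5, 16, 13, 18, 4, 2, 1]
Visit 5 → queue [16, 13, 18, 4, 2, 1]
Visit 16 → queue [13, 18, 4, 2, 1]
Visit 13 → queue [18, 4, 2, 1]
Visit 18 → queue [4, 2, 1]
Visit 4 → queue [2, 1]
Visit 2 → queue [1]
Visit 1 → queue []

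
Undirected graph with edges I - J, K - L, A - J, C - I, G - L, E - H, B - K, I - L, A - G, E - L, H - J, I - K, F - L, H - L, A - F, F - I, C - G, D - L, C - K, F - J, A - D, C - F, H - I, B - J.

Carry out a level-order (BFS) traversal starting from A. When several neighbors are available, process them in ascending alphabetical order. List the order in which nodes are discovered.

Visit A; enqueue D, F, G, J → queue [D, F, G, J]
Visit D; enqueue L → queue [F, G, J, L]
Visit F; enqueue C, I → queue [G, J, L, C, I]
Visit G → queue [J, L, C, I]
Visit J; enqueue B, H → queue [L, C, I, B, H]
Visit L; enqueue E, K → queue [C, I, B, H, E, K]
Visit C → queue [I, B, H, E, K]
Visit I → queue [B, H, E, K]
Visit B → queue [H, E, K]
Visit H → queue [E, K]
Visit E → queue [K]
Visit K → queue []

A, D, F, G, J, L, C, I, B, H, E, K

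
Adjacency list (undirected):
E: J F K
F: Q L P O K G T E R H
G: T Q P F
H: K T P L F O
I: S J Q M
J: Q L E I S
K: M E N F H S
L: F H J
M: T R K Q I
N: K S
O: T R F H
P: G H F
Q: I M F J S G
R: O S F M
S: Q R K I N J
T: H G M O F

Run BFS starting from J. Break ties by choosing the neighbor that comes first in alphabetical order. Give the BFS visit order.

J -> E -> I -> L -> Q -> S -> F -> K -> M -> H -> G -> N -> R -> O -> P -> T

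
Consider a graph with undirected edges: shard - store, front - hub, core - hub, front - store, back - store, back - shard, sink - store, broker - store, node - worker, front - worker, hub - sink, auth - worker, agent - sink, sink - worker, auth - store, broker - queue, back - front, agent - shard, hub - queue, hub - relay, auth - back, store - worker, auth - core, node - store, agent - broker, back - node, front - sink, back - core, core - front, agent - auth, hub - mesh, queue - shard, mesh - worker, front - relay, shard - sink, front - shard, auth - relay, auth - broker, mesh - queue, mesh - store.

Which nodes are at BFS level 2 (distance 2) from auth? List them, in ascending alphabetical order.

Level 0: auth
Level 1: agent, back, broker, core, relay, store, worker
Level 2: front, hub, mesh, node, queue, shard, sink

front, hub, mesh, node, queue, shard, sink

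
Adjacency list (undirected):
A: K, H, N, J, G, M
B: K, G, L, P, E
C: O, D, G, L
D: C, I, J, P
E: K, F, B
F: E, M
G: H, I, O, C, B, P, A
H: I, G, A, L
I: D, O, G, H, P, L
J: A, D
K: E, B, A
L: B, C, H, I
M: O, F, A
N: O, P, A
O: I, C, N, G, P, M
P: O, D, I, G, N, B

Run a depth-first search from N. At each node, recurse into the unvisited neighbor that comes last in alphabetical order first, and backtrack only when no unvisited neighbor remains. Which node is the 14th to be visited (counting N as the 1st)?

D

Visit N
N → P
P → O
O → M
M → F
F → E
E → K
K → B
B → L
L → I
I → H
H → G
G → C
C → D
D → J
J → A

Visit order: N, P, O, M, F, E, K, B, L, I, H, G, C, D, J, A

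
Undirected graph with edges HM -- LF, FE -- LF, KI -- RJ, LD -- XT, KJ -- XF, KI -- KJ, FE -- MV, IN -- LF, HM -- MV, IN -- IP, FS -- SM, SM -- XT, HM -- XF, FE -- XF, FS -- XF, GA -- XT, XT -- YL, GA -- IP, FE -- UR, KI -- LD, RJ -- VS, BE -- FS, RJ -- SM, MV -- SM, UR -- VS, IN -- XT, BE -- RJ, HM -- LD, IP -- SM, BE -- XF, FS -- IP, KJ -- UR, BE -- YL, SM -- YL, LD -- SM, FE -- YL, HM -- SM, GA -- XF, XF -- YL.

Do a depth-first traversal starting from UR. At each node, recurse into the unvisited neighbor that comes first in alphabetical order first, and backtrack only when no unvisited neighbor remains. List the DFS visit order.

Visit UR
UR → FE
FE → LF
LF → HM
HM → LD
LD → KI
KI → KJ
KJ → XF
XF → BE
BE → FS
FS → IP
IP → GA
GA → XT
XT → IN
XT → SM
SM → MV
SM → RJ
RJ → VS
SM → YL

UR FE LF HM LD KI KJ XF BE FS IP GA XT IN SM MV RJ VS YL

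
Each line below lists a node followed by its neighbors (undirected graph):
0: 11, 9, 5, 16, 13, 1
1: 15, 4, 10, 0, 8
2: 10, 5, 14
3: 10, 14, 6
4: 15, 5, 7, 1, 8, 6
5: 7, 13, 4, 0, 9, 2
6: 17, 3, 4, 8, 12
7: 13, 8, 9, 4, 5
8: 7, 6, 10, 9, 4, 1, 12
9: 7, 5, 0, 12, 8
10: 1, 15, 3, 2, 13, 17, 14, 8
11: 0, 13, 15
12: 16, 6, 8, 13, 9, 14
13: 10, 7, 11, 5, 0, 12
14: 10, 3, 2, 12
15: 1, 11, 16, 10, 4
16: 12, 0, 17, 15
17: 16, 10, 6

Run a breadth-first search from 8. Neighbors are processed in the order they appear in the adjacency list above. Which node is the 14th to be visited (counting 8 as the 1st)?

2

Visit 8; enqueue 7, 6, 10, 9, 4, 1, 12 → queue [7, 6, 10, 9, 4, 1, 12]
Visit 7; enqueue 13, 5 → queue [6, 10, 9, 4, 1, 12, 13, 5]
Visit 6; enqueue 17, 3 → queue [10, 9, 4, 1, 12, 13, 5, 17, 3]
Visit 10; enqueue 15, 2, 14 → queue [9, 4, 1, 12, 13, 5, 17, 3, 15, 2, 14]
Visit 9; enqueue 0 → queue [4, 1, 12, 13, 5, 17, 3, 15, 2, 14, 0]
Visit 4 → queue [1, 12, 13, 5, 17, 3, 15, 2, 14, 0]
Visit 1 → queue [12, 13, 5, 17, 3, 15, 2, 14, 0]
Visit 12; enqueue 16 → queue [13, 5, 17, 3, 15, 2, 14, 0, 16]
Visit 13; enqueue 11 → queue [5, 17, 3, 15, 2, 14, 0, 16, 11]
Visit 5 → queue [17, 3, 15, 2, 14, 0, 16, 11]
Visit 17 → queue [3, 15, 2, 14, 0, 16, 11]
Visit 3 → queue [15, 2, 14, 0, 16, 11]
Visit 15 → queue [2, 14, 0, 16, 11]
Visit 2 → queue [14, 0, 16, 11]
Visit 14 → queue [0, 16, 11]
Visit 0 → queue [16, 11]
Visit 16 → queue [11]
Visit 11 → queue []

Visit order: 8, 7, 6, 10, 9, 4, 1, 12, 13, 5, 17, 3, 15, 2, 14, 0, 16, 11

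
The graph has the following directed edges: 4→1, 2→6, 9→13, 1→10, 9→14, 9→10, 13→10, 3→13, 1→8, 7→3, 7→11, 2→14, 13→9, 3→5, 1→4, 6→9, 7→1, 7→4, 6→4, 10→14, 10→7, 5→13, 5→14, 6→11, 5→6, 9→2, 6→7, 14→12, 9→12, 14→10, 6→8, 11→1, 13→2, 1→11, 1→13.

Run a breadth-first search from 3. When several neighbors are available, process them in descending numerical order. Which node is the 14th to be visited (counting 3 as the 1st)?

1

Visit 3; enqueue 13, 5 → queue [13, 5]
Visit 13; enqueue 10, 9, 2 → queue [5, 10, 9, 2]
Visit 5; enqueue 14, 6 → queue [10, 9, 2, 14, 6]
Visit 10; enqueue 7 → queue [9, 2, 14, 6, 7]
Visit 9; enqueue 12 → queue [2, 14, 6, 7, 12]
Visit 2 → queue [14, 6, 7, 12]
Visit 14 → queue [6, 7, 12]
Visit 6; enqueue 11, 8, 4 → queue [7, 12, 11, 8, 4]
Visit 7; enqueue 1 → queue [12, 11, 8, 4, 1]
Visit 12 → queue [11, 8, 4, 1]
Visit 11 → queue [8, 4, 1]
Visit 8 → queue [4, 1]
Visit 4 → queue [1]
Visit 1 → queue []

Visit order: 3, 13, 5, 10, 9, 2, 14, 6, 7, 12, 11, 8, 4, 1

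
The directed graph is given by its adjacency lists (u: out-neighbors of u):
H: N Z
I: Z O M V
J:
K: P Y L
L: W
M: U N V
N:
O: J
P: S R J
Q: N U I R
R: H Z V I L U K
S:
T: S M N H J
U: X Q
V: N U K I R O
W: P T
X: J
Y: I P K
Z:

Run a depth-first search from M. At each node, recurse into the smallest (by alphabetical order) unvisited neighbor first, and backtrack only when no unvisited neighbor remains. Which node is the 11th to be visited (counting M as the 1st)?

Visit M
M → N
M → U
U → Q
Q → I
I → O
O → J
I → V
V → K
K → L
L → W
W → P
P → R
R → H
H → Z
P → S
W → T
K → Y
U → X

Visit order: M, N, U, Q, I, O, J, V, K, L, W, P, R, H, Z, S, T, Y, X

W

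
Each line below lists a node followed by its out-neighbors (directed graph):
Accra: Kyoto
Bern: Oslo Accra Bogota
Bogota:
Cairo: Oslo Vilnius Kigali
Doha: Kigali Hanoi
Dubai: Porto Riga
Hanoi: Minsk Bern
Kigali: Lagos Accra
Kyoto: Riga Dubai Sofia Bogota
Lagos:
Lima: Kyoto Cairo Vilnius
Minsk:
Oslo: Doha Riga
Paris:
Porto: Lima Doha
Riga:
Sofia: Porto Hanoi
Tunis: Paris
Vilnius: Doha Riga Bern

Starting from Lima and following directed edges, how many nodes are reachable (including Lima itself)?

BFS from Lima visits: Lima, Kyoto, Cairo, Vilnius, Riga, Dubai, Sofia, Bogota, Oslo, Kigali, Doha, Bern, Porto, Hanoi, Lagos, Accra, Minsk
Reachable nodes: 17 of 19 total.

17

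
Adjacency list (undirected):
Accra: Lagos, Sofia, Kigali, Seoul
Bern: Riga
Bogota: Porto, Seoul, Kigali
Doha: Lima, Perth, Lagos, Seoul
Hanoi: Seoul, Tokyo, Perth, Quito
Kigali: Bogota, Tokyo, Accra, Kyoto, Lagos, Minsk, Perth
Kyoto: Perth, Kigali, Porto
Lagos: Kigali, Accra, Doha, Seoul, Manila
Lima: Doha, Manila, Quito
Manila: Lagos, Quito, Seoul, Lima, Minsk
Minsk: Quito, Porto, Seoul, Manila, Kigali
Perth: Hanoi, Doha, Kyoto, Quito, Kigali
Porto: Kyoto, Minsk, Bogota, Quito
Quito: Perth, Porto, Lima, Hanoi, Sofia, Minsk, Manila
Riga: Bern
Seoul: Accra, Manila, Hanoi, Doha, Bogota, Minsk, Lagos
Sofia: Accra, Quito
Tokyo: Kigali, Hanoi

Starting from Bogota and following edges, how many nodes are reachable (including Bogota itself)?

16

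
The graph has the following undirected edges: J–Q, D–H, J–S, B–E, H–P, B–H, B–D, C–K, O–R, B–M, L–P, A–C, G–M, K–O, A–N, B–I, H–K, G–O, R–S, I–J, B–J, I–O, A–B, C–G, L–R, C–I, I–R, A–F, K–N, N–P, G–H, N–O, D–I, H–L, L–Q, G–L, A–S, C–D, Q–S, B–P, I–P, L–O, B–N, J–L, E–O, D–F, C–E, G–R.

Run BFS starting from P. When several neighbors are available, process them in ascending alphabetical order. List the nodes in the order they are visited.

Visit P; enqueue B, H, I, L, N → queue [B, H, I, L, N]
Visit B; enqueue A, D, E, J, M → queue [H, I, L, N, A, D, E, J, M]
Visit H; enqueue G, K → queue [I, L, N, A, D, E, J, M, G, K]
Visit I; enqueue C, O, R → queue [L, N, A, D, E, J, M, G, K, C, O, R]
Visit L; enqueue Q → queue [N, A, D, E, J, M, G, K, C, O, R, Q]
Visit N → queue [A, D, E, J, M, G, K, C, O, R, Q]
Visit A; enqueue F, S → queue [D, E, J, M, G, K, C, O, R, Q, F, S]
Visit D → queue [E, J, M, G, K, C, O, R, Q, F, S]
Visit E → queue [J, M, G, K, C, O, R, Q, F, S]
Visit J → queue [M, G, K, C, O, R, Q, F, S]
Visit M → queue [G, K, C, O, R, Q, F, S]
Visit G → queue [K, C, O, R, Q, F, S]
Visit K → queue [C, O, R, Q, F, S]
Visit C → queue [O, R, Q, F, S]
Visit O → queue [R, Q, F, S]
Visit R → queue [Q, F, S]
Visit Q → queue [F, S]
Visit F → queue [S]
Visit S → queue []

P, B, H, I, L, N, A, D, E, J, M, G, K, C, O, R, Q, F, S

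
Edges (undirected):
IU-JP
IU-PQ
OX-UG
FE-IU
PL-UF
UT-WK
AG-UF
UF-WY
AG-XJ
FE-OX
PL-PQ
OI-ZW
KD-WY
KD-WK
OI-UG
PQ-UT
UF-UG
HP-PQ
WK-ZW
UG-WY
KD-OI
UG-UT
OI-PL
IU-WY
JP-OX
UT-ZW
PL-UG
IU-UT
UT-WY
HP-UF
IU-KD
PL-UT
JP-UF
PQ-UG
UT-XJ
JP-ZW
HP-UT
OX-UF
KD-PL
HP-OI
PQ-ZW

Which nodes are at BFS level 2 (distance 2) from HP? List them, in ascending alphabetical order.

AG, IU, JP, KD, OX, PL, UG, WK, WY, XJ, ZW

Level 0: HP
Level 1: OI, PQ, UF, UT
Level 2: AG, IU, JP, KD, OX, PL, UG, WK, WY, XJ, ZW
Level 3: FE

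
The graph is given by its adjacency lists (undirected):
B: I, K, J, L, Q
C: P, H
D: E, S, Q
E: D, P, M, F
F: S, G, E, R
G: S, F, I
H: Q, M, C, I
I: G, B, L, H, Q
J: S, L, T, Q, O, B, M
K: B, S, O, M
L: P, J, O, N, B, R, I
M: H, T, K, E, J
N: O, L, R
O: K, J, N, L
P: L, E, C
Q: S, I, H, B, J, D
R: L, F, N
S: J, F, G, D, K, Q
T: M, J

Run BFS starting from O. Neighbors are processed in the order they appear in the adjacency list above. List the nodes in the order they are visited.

O K J N L B S M T Q R P I F G D H E C

Visit O; enqueue K, J, N, L → queue [K, J, N, L]
Visit K; enqueue B, S, M → queue [J, N, L, B, S, M]
Visit J; enqueue T, Q → queue [N, L, B, S, M, T, Q]
Visit N; enqueue R → queue [L, B, S, M, T, Q, R]
Visit L; enqueue P, I → queue [B, S, M, T, Q, R, P, I]
Visit B → queue [S, M, T, Q, R, P, I]
Visit S; enqueue F, G, D → queue [M, T, Q, R, P, I, F, G, D]
Visit M; enqueue H, E → queue [T, Q, R, P, I, F, G, D, H, E]
Visit T → queue [Q, R, P, I, F, G, D, H, E]
Visit Q → queue [R, P, I, F, G, D, H, E]
Visit R → queue [P, I, F, G, D, H, E]
Visit P; enqueue C → queue [I, F, G, D, H, E, C]
Visit I → queue [F, G, D, H, E, C]
Visit F → queue [G, D, H, E, C]
Visit G → queue [D, H, E, C]
Visit D → queue [H, E, C]
Visit H → queue [E, C]
Visit E → queue [C]
Visit C → queue []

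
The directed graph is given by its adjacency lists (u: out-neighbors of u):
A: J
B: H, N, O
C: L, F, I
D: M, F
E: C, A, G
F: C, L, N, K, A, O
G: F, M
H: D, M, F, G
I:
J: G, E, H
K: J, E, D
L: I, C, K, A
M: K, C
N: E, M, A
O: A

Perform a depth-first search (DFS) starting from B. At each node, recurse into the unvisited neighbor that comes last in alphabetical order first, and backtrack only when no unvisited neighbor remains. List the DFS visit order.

B, O, A, J, H, M, K, E, G, F, N, L, I, C, D

Visit B
B → O
O → A
A → J
J → H
H → M
M → K
K → E
E → G
G → F
F → N
F → L
L → I
L → C
K → D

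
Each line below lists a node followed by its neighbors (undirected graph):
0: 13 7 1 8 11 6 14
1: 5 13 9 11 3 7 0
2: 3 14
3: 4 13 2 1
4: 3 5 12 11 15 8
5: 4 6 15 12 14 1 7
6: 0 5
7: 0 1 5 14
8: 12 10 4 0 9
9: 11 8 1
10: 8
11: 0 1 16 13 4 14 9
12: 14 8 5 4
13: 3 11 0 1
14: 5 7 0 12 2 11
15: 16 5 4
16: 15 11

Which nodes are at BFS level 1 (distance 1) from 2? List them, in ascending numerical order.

3, 14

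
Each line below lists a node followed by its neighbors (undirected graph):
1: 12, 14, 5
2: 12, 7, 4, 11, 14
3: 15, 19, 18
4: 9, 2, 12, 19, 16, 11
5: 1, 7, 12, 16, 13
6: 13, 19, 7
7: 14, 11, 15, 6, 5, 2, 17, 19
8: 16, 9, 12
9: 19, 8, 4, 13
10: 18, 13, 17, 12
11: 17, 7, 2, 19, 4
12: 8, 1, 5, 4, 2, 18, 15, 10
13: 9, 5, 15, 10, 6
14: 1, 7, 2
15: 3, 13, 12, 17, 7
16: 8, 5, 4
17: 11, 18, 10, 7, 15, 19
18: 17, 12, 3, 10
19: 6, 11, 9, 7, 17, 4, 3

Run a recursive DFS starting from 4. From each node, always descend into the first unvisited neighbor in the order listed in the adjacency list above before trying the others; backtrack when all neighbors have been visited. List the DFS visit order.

Visit 4
4 → 9
9 → 19
19 → 6
6 → 13
13 → 5
5 → 1
1 → 12
12 → 8
8 → 16
12 → 2
2 → 7
7 → 14
7 → 11
11 → 17
17 → 18
18 → 3
3 → 15
18 → 10

4 9 19 6 13 5 1 12 8 16 2 7 14 11 17 18 3 15 10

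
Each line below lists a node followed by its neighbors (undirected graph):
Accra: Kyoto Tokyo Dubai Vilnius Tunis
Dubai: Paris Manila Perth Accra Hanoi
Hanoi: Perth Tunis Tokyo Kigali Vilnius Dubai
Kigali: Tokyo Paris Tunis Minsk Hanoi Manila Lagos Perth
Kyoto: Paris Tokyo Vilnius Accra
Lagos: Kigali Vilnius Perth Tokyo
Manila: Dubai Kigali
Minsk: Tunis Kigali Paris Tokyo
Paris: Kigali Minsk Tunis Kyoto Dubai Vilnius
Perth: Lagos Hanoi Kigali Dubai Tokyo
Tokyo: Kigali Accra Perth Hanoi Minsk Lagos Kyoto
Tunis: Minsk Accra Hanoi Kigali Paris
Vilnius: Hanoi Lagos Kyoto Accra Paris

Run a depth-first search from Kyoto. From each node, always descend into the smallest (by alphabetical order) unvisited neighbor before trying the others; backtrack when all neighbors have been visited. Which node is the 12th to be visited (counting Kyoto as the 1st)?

Visit Kyoto
Kyoto → Accra
Accra → Dubai
Dubai → Hanoi
Hanoi → Kigali
Kigali → Lagos
Lagos → Perth
Perth → Tokyo
Tokyo → Minsk
Minsk → Paris
Paris → Tunis
Paris → Vilnius
Kigali → Manila

Visit order: Kyoto, Accra, Dubai, Hanoi, Kigali, Lagos, Perth, Tokyo, Minsk, Paris, Tunis, Vilnius, Manila

Vilnius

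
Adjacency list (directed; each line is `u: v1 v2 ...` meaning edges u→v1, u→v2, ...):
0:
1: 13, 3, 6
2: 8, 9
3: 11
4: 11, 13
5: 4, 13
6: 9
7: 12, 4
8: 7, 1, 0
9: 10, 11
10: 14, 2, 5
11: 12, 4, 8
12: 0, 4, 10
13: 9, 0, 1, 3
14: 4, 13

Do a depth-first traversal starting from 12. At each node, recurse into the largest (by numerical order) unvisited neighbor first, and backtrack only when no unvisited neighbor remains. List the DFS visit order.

Visit 12
12 → 10
10 → 14
14 → 13
13 → 9
9 → 11
11 → 8
8 → 7
7 → 4
8 → 1
1 → 6
1 → 3
8 → 0
10 → 5
10 → 2

12 -> 10 -> 14 -> 13 -> 9 -> 11 -> 8 -> 7 -> 4 -> 1 -> 6 -> 3 -> 0 -> 5 -> 2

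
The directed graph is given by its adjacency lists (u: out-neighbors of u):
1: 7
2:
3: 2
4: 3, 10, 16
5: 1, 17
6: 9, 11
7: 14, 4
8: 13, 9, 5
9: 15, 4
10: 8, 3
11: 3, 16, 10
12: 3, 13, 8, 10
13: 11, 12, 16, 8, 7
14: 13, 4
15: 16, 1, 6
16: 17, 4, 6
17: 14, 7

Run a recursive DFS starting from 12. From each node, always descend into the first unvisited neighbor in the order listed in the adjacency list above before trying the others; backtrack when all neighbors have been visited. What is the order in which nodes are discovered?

Visit 12
12 → 3
3 → 2
12 → 13
13 → 11
11 → 16
16 → 17
17 → 14
14 → 4
4 → 10
10 → 8
8 → 9
9 → 15
15 → 1
1 → 7
15 → 6
8 → 5

12 → 3 → 2 → 13 → 11 → 16 → 17 → 14 → 4 → 10 → 8 → 9 → 15 → 1 → 7 → 6 → 5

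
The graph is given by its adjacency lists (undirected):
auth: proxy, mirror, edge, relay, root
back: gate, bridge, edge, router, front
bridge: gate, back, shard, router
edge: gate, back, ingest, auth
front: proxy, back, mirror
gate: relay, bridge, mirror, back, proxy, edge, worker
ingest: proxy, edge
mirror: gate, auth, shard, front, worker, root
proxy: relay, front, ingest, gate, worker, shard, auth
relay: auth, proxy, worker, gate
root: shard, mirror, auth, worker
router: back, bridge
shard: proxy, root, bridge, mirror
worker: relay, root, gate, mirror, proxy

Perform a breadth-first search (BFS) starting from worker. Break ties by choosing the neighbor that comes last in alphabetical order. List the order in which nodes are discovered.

Visit worker; enqueue root, relay, proxy, mirror, gate → queue [root, relay, proxy, mirror, gate]
Visit root; enqueue shard, auth → queue [relay, proxy, mirror, gate, shard, auth]
Visit relay → queue [proxy, mirror, gate, shard, auth]
Visit proxy; enqueue ingest, front → queue [mirror, gate, shard, auth, ingest, front]
Visit mirror → queue [gate, shard, auth, ingest, front]
Visit gate; enqueue edge, bridge, back → queue [shard, auth, ingest, front, edge, bridge, back]
Visit shard → queue [auth, ingest, front, edge, bridge, back]
Visit auth → queue [ingest, front, edge, bridge, back]
Visit ingest → queue [front, edge, bridge, back]
Visit front → queue [edge, bridge, back]
Visit edge → queue [bridge, back]
Visit bridge; enqueue router → queue [back, router]
Visit back → queue [router]
Visit router → queue []

worker, root, relay, proxy, mirror, gate, shard, auth, ingest, front, edge, bridge, back, router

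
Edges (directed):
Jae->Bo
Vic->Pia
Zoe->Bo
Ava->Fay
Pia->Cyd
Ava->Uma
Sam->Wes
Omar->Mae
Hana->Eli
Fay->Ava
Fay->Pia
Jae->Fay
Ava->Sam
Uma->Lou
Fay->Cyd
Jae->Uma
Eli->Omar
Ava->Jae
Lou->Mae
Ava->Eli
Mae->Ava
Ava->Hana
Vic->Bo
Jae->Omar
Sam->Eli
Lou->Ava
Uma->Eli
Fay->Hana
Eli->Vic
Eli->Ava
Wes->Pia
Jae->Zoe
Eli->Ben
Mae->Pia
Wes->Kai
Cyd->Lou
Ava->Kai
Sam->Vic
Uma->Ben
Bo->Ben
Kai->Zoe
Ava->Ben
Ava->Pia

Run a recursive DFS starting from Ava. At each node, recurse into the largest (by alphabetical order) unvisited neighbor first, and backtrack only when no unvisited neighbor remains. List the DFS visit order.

Visit Ava
Ava → Uma
Uma → Lou
Lou → Mae
Mae → Pia
Pia → Cyd
Uma → Eli
Eli → Vic
Vic → Bo
Bo → Ben
Eli → Omar
Ava → Sam
Sam → Wes
Wes → Kai
Kai → Zoe
Ava → Jae
Jae → Fay
Fay → Hana

Ava, Uma, Lou, Mae, Pia, Cyd, Eli, Vic, Bo, Ben, Omar, Sam, Wes, Kai, Zoe, Jae, Fay, Hana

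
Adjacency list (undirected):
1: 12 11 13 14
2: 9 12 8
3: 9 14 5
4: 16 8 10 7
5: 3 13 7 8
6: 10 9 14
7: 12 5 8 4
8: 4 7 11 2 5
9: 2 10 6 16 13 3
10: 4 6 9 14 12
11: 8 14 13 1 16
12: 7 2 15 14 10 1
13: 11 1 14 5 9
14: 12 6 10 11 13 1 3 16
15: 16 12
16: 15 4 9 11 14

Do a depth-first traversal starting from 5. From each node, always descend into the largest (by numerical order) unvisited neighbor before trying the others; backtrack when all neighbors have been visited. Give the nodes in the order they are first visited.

Visit 5
5 → 13
13 → 14
14 → 16
16 → 15
15 → 12
12 → 10
10 → 9
9 → 6
9 → 3
9 → 2
2 → 8
8 → 11
11 → 1
8 → 7
7 → 4

5, 13, 14, 16, 15, 12, 10, 9, 6, 3, 2, 8, 11, 1, 7, 4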